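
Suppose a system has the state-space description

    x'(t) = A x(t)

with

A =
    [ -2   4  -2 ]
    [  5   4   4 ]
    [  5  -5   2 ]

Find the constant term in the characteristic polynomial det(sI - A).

-74

Expand det(sI - A) for the 3×3 matrix.
p(s) = s^3 - 4s^2 + 6s - 74.
(Check: constant term = det(-A) = (-1)^3 det A = -74; coefficient of s^2 = -tr A = -4.)
The constant term is -74.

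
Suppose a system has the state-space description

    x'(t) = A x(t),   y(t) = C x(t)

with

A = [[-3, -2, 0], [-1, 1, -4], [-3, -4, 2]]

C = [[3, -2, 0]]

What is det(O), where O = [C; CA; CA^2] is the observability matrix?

CA = [[-7, -8, 8]]
CA^2 = [[5, -26, 48]]
Observability matrix O = [C; CA; CA^2] = [[3, -2, 0], [-7, -8, 8], [5, -26, 48]]
Expanding along the first row, det(O) = 3·((-8)·48 - 8·(-26)) - (-2)·((-7)·48 - 8·5) + 0·((-7)·(-26) - (-8)·5) = 3·(-176) - (-2)·(-376) + 0·222 = -1280
Since det(O) ≠ 0, rank(O) = 3 and the system is completely observable.

-1280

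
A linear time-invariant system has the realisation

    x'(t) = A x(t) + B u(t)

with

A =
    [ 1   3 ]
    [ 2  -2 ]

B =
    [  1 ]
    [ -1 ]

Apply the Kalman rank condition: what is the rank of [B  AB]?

2

AB = [[-2], [4]]
Controllability matrix C = [B  AB] = [[1, -2], [-1, 4]]
det(C) = 1·4 - (-2)·(-1) = 4 - 2 = 2 ≠ 0, so rank(C) = 2.
rank(C) = 2 = n, so the pair (A, B) is completely controllable.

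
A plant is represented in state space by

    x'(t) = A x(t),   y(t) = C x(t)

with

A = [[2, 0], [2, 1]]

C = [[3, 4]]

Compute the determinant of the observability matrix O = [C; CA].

CA = [[14, 4]]
Observability matrix O = [C; CA] = [[3, 4], [14, 4]]
det(O) = 3·4 - 4·14 = 12 - 56 = -44
Since det(O) ≠ 0, rank(O) = 2 and the system is completely observable.

-44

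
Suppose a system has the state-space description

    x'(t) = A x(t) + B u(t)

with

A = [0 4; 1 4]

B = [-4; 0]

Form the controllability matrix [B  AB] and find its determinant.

16

AB = [[0], [-4]]
Controllability matrix C = [B  AB] = [[-4, 0], [0, -4]]
det(C) = (-4)·(-4) - 0·0 = 16 - 0 = 16
Since det(C) ≠ 0, rank(C) = 2 and the system is completely controllable.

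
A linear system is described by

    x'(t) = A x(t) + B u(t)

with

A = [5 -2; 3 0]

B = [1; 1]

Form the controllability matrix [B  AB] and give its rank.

1

AB = [[3], [3]]
Controllability matrix C = [B  AB] = [[1, 3], [1, 3]]
Every column of C is a scalar multiple of column 1 = [1, 1] (multipliers 1, 3), so the columns span a one-dimensional space.
C ≠ 0, hence rank(C) = 1.
rank(C) = 1 < n = 2, so the pair (A, B) is not completely controllable.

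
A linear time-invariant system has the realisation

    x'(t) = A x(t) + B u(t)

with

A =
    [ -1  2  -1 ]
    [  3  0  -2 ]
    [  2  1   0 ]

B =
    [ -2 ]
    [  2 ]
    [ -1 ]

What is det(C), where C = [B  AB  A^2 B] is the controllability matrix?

-231

AB = [[7], [-4], [-2]]
A^2B = [[-13], [25], [10]]
Controllability matrix C = [B  AB  A^2B] = [[-2, 7, -13], [2, -4, 25], [-1, -2, 10]]
Expanding along the first row, det(C) = (-2)·((-4)·10 - 25·(-2)) - 7·(2·10 - 25·(-1)) + (-13)·(2·(-2) - (-4)·(-1)) = (-2)·10 - 7·45 + (-13)·(-8) = -231
Since det(C) ≠ 0, rank(C) = 3 and the system is completely controllable.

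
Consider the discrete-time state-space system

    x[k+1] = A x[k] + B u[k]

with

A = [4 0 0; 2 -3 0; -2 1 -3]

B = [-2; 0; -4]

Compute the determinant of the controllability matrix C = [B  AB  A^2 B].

AB = [[-8], [-4], [16]]
A^2B = [[-32], [-4], [-36]]
Controllability matrix C = [B  AB  A^2B] = [[-2, -8, -32], [0, -4, -4], [-4, 16, -36]]
Expanding along the first row, det(C) = (-2)·((-4)·(-36) - (-4)·16) - (-8)·(0·(-36) - (-4)·(-4)) + (-32)·(0·16 - (-4)·(-4)) = (-2)·208 - (-8)·(-16) + (-32)·(-16) = -32
Since det(C) ≠ 0, rank(C) = 3 and the system is completely controllable.

-32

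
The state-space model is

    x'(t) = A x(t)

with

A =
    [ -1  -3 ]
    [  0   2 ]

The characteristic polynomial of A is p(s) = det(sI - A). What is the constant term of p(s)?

-2

For a 2×2 matrix, det(sI - A) = s^2 - (tr A)s + det A.
tr A = 1, det A = -2.
So p(s) = s^2 - s - 2.
The constant term is -2.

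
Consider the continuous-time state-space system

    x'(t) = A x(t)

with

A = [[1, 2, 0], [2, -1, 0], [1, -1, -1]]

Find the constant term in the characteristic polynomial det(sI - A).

Expand det(sI - A) for the 3×3 matrix.
p(s) = s^3 + s^2 - 5s - 5.
(Check: constant term = det(-A) = (-1)^3 det A = -5; coefficient of s^2 = -tr A = 1.)
The constant term is -5.

-5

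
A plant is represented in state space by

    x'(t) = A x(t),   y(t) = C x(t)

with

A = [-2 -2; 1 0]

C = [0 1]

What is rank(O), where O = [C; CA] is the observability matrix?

CA = [[1, 0]]
Observability matrix O = [C; CA] = [[0, 1], [1, 0]]
det(O) = 0·0 - 1·1 = 0 - 1 = -1 ≠ 0, so rank(O) = 2.
rank(O) = 2 = n, so the pair (A, C) is completely observable.

2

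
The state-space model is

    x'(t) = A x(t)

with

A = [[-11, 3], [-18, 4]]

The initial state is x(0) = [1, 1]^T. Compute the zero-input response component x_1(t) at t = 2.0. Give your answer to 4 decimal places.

det(sI - A) = s^2 - (tr A)s + det A, with tr A = (-11) + 4 = -7 and det A = (-11)·4 - 3·(-18) = -44 - (-54) = 10.
So p(s) = det(sI - A) = s^2 + 7s + 10.
Factor s^2 + 7s + 10: two numbers with sum -7 and product 10 are -2 and -5, so s^2 + 7s + 10 = (s + 2)(s + 5).
Hence p(s) = (s + 2) (s + 5), with roots -5, -2.
The eigenvalues -5, -2 are distinct and real, so A is diagonalisable and x(t) = e^{At} x(0) = V diag(e^{λ_i t}) V^{-1} x(0), where the columns of V are the eigenvectors.
λ = -5: A - (-5)I = [[-6, 3], [-18, 9]]. Row 1 gives (-6)·v1 + 3·v2 = 0, so take v_1 = [1, 2]^T.
λ = -2: A - (-2)I = [[-9, 3], [-18, 6]]. Row 1 gives (-9)·v1 + 3·v2 = 0, so take v_2 = [1, 3]^T.
V = [v_1 v_2] = [[1, 1], [2, 3]] has det V = 1, so V^{-1} = adj(V)/det V = [[3, -1], [-2, 1]].
Modal coordinates z(0) = V^{-1} x(0): 3·1 + (-1)·1 = 2; (-2)·1 + 1·1 = -1; so z(0) = [2, -1]^T.
x_1(t) = Σ_i (v_i)_1 · z_i(0) · e^{λ_i t} (row 1 of V times the modal terms).
x_1(2.0) = 1·2·e^{-5·2.0} + 1·(-1)·e^{-2·2.0} = 2·0.000045 + (-1)·0.018316 = -0.0182.

-0.0182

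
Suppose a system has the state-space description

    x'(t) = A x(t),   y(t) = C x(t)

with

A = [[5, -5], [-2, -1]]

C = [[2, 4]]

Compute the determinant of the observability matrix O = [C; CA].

-36

CA = [[2, -14]]
Observability matrix O = [C; CA] = [[2, 4], [2, -14]]
det(O) = 2·(-14) - 4·2 = -28 - 8 = -36
Since det(O) ≠ 0, rank(O) = 2 and the system is completely observable.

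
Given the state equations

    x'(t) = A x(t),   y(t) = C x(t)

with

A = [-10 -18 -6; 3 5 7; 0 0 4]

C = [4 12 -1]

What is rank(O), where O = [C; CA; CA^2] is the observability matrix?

2

CA = [[-4, -12, 56]]
CA^2 = [[4, 12, 164]]
Observability matrix O = [C; CA; CA^2] = [[4, 12, -1], [-4, -12, 56], [4, 12, 164]]
The columns c1, c2, c3 of O are linearly dependent: -3·c1 + c2 = 0 (check each entry), so rank(O) ≤ 2.
The 2×2 minor from rows 1, 2, columns 1, 3 is 4·56 - (-1)·(-4) = 224 - 4 = 220 ≠ 0, so rank(O) = 2.
rank(O) = 2 < n = 3, so the pair (A, C) is not completely observable.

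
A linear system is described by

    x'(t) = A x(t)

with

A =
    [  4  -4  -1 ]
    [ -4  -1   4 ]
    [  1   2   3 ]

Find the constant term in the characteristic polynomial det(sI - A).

101

Expand det(sI - A) for the 3×3 matrix.
p(s) = s^3 - 6s^2 - 18s + 101.
(Check: constant term = det(-A) = (-1)^3 det A = 101; coefficient of s^2 = -tr A = -6.)
The constant term is 101.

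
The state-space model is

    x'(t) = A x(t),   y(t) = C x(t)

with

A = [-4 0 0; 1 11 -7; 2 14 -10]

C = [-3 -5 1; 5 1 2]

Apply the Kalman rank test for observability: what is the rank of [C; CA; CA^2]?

2

CA = [[9, -41, 25], [-15, 39, -27]]
CA^2 = [[-27, -101, 37], [45, 51, -3]]
Observability matrix O = [C; CA; CA^2] = [[-3, -5, 1], [5, 1, 2], [9, -41, 25], [-15, 39, -27], [-27, -101, 37], [45, 51, -3]]
The columns c1, c2, c3 of O are linearly dependent: -c1 + c2 + 2·c3 = 0 (check each entry), so rank(O) ≤ 2.
The 2×2 minor from rows 1, 2, columns 1, 2 is (-3)·1 - (-5)·5 = -3 - (-25) = 22 ≠ 0, so rank(O) = 2.
rank(O) = 2 < n = 3, so the pair (A, C) is not completely observable.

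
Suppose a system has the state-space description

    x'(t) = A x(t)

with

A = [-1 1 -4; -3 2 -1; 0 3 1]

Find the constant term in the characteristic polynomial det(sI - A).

-34

Expand det(sI - A) for the 3×3 matrix.
p(s) = s^3 - 2s^2 + 5s - 34.
(Check: constant term = det(-A) = (-1)^3 det A = -34; coefficient of s^2 = -tr A = -2.)
The constant term is -34.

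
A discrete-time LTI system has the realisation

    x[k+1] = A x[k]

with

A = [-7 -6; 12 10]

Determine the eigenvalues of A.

det(zI - A) = z^2 - (tr A)z + det A, with tr A = (-7) + 10 = 3 and det A = (-7)·10 - (-6)·12 = -70 - (-72) = 2.
So p(z) = det(zI - A) = z^2 - 3z + 2.
Factor z^2 - 3z + 2: two numbers with sum 3 and product 2 are 2 and 1, so z^2 - 3z + 2 = (z - 2)(z - 1).
Hence p(z) = (z - 2) (z - 1), with roots 1, 2.

1, 2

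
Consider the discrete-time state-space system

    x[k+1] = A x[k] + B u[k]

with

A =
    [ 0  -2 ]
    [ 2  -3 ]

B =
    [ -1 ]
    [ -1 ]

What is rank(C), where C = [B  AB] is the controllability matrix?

AB = [[2], [1]]
Controllability matrix C = [B  AB] = [[-1, 2], [-1, 1]]
det(C) = (-1)·1 - 2·(-1) = -1 - (-2) = 1 ≠ 0, so rank(C) = 2.
rank(C) = 2 = n, so the pair (A, B) is completely controllable.

2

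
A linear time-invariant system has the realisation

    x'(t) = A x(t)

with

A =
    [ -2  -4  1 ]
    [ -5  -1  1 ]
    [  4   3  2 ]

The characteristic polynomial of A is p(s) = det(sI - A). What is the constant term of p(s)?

Expand det(sI - A) for the 3×3 matrix.
p(s) = s^3 + s^2 - 31s + 57.
(Check: constant term = det(-A) = (-1)^3 det A = 57; coefficient of s^2 = -tr A = 1.)
The constant term is 57.

57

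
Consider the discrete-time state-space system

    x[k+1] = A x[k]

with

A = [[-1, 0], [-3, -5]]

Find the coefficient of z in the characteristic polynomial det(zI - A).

For a 2×2 matrix, det(zI - A) = z^2 - (tr A)z + det A.
tr A = -6, det A = 5.
So p(z) = z^2 + 6z + 5.
The coefficient of z is 6.

6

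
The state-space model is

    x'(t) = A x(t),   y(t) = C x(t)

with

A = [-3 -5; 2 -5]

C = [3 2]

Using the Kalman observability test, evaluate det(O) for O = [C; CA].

-65

CA = [[-5, -25]]
Observability matrix O = [C; CA] = [[3, 2], [-5, -25]]
det(O) = 3·(-25) - 2·(-5) = -75 - (-10) = -65
Since det(O) ≠ 0, rank(O) = 2 and the system is completely observable.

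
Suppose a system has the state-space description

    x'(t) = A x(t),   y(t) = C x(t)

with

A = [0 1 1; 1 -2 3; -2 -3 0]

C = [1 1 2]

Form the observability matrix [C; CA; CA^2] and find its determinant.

CA = [[-3, -7, 4]]
CA^2 = [[-15, -1, -24]]
Observability matrix O = [C; CA; CA^2] = [[1, 1, 2], [-3, -7, 4], [-15, -1, -24]]
Expanding along the first row, det(O) = 1·((-7)·(-24) - 4·(-1)) - 1·((-3)·(-24) - 4·(-15)) + 2·((-3)·(-1) - (-7)·(-15)) = 1·172 - 1·132 + 2·(-102) = -164
Since det(O) ≠ 0, rank(O) = 3 and the system is completely observable.

-164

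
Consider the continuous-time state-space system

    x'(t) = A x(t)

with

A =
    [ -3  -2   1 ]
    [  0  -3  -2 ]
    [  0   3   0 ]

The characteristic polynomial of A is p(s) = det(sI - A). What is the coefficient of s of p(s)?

15

Expand det(sI - A) for the 3×3 matrix.
p(s) = s^3 + 6s^2 + 15s + 18.
(Check: constant term = det(-A) = (-1)^3 det A = 18; coefficient of s^2 = -tr A = 6.)
The coefficient of s is 15.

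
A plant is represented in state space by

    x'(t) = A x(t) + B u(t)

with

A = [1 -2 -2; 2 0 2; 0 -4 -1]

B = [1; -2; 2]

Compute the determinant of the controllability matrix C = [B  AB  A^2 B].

AB = [[1], [6], [6]]
A^2B = [[-23], [14], [-30]]
Controllability matrix C = [B  AB  A^2B] = [[1, 1, -23], [-2, 6, 14], [2, 6, -30]]
Expanding along the first row, det(C) = 1·(6·(-30) - 14·6) - 1·((-2)·(-30) - 14·2) + (-23)·((-2)·6 - 6·2) = 1·(-264) - 1·32 + (-23)·(-24) = 256
Since det(C) ≠ 0, rank(C) = 3 and the system is completely controllable.

256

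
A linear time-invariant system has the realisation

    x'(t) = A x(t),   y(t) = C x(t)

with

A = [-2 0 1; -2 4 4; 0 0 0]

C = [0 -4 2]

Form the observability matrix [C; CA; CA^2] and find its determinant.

CA = [[8, -16, -16]]
CA^2 = [[16, -64, -56]]
Observability matrix O = [C; CA; CA^2] = [[0, -4, 2], [8, -16, -16], [16, -64, -56]]
Expanding along the first row, det(O) = 0·((-16)·(-56) - (-16)·(-64)) - (-4)·(8·(-56) - (-16)·16) + 2·(8·(-64) - (-16)·16) = 0·(-128) - (-4)·(-192) + 2·(-256) = -1280
Since det(O) ≠ 0, rank(O) = 3 and the system is completely observable.

-1280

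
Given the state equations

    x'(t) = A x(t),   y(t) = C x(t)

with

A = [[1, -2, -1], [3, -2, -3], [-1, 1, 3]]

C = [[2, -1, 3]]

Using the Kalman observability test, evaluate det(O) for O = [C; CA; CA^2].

CA = [[-4, 1, 10]]
CA^2 = [[-11, 16, 31]]
Observability matrix O = [C; CA; CA^2] = [[2, -1, 3], [-4, 1, 10], [-11, 16, 31]]
Expanding along the first row, det(O) = 2·(1·31 - 10·16) - (-1)·((-4)·31 - 10·(-11)) + 3·((-4)·16 - 1·(-11)) = 2·(-129) - (-1)·(-14) + 3·(-53) = -431
Since det(O) ≠ 0, rank(O) = 3 and the system is completely observable.

-431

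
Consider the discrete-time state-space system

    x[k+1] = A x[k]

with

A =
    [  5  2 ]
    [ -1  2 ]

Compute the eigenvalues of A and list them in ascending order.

3, 4

det(zI - A) = z^2 - (tr A)z + det A, with tr A = 5 + 2 = 7 and det A = 5·2 - 2·(-1) = 10 - (-2) = 12.
So p(z) = det(zI - A) = z^2 - 7z + 12.
Factor z^2 - 7z + 12: two numbers with sum 7 and product 12 are 4 and 3, so z^2 - 7z + 12 = (z - 4)(z - 3).
Hence p(z) = (z - 4) (z - 3), with roots 3, 4.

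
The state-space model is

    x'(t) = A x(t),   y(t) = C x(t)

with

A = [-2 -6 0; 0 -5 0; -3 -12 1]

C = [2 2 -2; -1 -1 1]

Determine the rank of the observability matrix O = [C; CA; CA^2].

1

CA = [[2, 2, -2], [-1, -1, 1]]
CA^2 = [[2, 2, -2], [-1, -1, 1]]
Observability matrix O = [C; CA; CA^2] = [[2, 2, -2], [-1, -1, 1], [2, 2, -2], [-1, -1, 1], [2, 2, -2], [-1, -1, 1]]
Every row of O is a scalar multiple of row 1 = [2, 2, -2] (multipliers 1, -1/2, 1, -1/2, 1, -1/2), so the rows span a one-dimensional space.
O ≠ 0, hence rank(O) = 1.
rank(O) = 1 < n = 3, so the pair (A, C) is not completely observable.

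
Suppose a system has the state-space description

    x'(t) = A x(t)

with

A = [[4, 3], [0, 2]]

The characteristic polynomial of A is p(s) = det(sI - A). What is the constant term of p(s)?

8

For a 2×2 matrix, det(sI - A) = s^2 - (tr A)s + det A.
tr A = 6, det A = 8.
So p(s) = s^2 - 6s + 8.
The constant term is 8.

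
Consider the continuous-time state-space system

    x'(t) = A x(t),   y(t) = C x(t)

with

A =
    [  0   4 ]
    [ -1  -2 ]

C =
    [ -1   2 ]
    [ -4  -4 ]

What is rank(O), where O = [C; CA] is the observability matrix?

CA = [[-2, -8], [4, -8]]
Observability matrix O = [C; CA] = [[-1, 2], [-4, -4], [-2, -8], [4, -8]]
Take the 2×2 submatrix of O formed by rows 1, 2: [[-1, 2], [-4, -4]]. Its determinant is (-1)·(-4) - 2·(-4) = 4 - (-8) = 12 ≠ 0.
So rank(O) ≥ 2; since O has 2 columns, rank(O) = 2.
rank(O) = 2 = n, so the pair (A, C) is completely observable.

2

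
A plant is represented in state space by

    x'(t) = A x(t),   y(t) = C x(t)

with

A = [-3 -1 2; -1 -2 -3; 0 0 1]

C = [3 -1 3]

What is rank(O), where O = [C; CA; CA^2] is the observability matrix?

3

CA = [[-8, -1, 12]]
CA^2 = [[25, 10, -1]]
Observability matrix O = [C; CA; CA^2] = [[3, -1, 3], [-8, -1, 12], [25, 10, -1]]
det(O) = 3·((-1)·(-1) - 12·10) - (-1)·((-8)·(-1) - 12·25) + 3·((-8)·10 - (-1)·25) = 3·(-119) - (-1)·(-292) + 3·(-55) = -814 ≠ 0, so rank(O) = 3.
rank(O) = 3 = n, so the pair (A, C) is completely observable.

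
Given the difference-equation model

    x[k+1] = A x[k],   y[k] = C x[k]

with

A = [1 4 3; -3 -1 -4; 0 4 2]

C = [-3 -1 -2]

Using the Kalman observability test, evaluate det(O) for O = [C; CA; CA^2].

2112

CA = [[0, -19, -9]]
CA^2 = [[57, -17, 58]]
Observability matrix O = [C; CA; CA^2] = [[-3, -1, -2], [0, -19, -9], [57, -17, 58]]
Expanding along the first row, det(O) = (-3)·((-19)·58 - (-9)·(-17)) - (-1)·(0·58 - (-9)·57) + (-2)·(0·(-17) - (-19)·57) = (-3)·(-1255) - (-1)·513 + (-2)·1083 = 2112
Since det(O) ≠ 0, rank(O) = 3 and the system is completely observable.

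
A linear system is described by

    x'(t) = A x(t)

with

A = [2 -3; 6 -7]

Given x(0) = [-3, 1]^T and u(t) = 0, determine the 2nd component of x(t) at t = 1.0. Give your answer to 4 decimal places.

det(sI - A) = s^2 - (tr A)s + det A, with tr A = 2 + (-7) = -5 and det A = 2·(-7) - (-3)·6 = -14 - (-18) = 4.
So p(s) = det(sI - A) = s^2 + 5s + 4.
Factor s^2 + 5s + 4: two numbers with sum -5 and product 4 are -1 and -4, so s^2 + 5s + 4 = (s + 1)(s + 4).
Hence p(s) = (s + 1) (s + 4), with roots -4, -1.
The eigenvalues -4, -1 are distinct and real, so A is diagonalisable and x(t) = e^{At} x(0) = V diag(e^{λ_i t}) V^{-1} x(0), where the columns of V are the eigenvectors.
λ = -4: A - (-4)I = [[6, -3], [6, -3]]. Row 1 gives 6·v1 + (-3)·v2 = 0, so take v_1 = [1, 2]^T.
λ = -1: A - (-1)I = [[3, -3], [6, -6]]. Row 1 gives 3·v1 + (-3)·v2 = 0, so take v_2 = [1, 1]^T.
V = [v_1 v_2] = [[1, 1], [2, 1]] has det V = -1, so V^{-1} = adj(V)/det V = [[-1, 1], [2, -1]].
Modal coordinates z(0) = V^{-1} x(0): (-1)·(-3) + 1·1 = 4; 2·(-3) + (-1)·1 = -7; so z(0) = [4, -7]^T.
x_2(t) = Σ_i (v_i)_2 · z_i(0) · e^{λ_i t} (row 2 of V times the modal terms).
x_2(1.0) = 2·4·e^{-4·1.0} + 1·(-7)·e^{-1·1.0} = 8·0.018316 + (-7)·0.367879 = -2.4286.

-2.4286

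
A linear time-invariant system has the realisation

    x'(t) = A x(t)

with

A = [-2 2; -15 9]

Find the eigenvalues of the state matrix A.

det(sI - A) = s^2 - (tr A)s + det A, with tr A = (-2) + 9 = 7 and det A = (-2)·9 - 2·(-15) = -18 - (-30) = 12.
So p(s) = det(sI - A) = s^2 - 7s + 12.
Factor s^2 - 7s + 12: two numbers with sum 7 and product 12 are 4 and 3, so s^2 - 7s + 12 = (s - 4)(s - 3).
Hence p(s) = (s - 4) (s - 3), with roots 3, 4.
At least one eigenvalue has non-negative real part, so the system is not asymptotically stable.

3, 4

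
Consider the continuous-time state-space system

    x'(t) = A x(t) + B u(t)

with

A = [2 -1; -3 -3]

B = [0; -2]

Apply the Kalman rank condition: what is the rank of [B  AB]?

AB = [[2], [6]]
Controllability matrix C = [B  AB] = [[0, 2], [-2, 6]]
det(C) = 0·6 - 2·(-2) = 0 - (-4) = 4 ≠ 0, so rank(C) = 2.
rank(C) = 2 = n, so the pair (A, B) is completely controllable.

2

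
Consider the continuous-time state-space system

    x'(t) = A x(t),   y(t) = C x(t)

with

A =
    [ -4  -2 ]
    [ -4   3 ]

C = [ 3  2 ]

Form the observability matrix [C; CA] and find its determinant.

40

CA = [[-20, 0]]
Observability matrix O = [C; CA] = [[3, 2], [-20, 0]]
det(O) = 3·0 - 2·(-20) = 0 - (-40) = 40
Since det(O) ≠ 0, rank(O) = 2 and the system is completely observable.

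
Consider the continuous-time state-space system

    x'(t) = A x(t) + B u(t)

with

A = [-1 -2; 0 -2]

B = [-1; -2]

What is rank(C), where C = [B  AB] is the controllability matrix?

2

AB = [[5], [4]]
Controllability matrix C = [B  AB] = [[-1, 5], [-2, 4]]
det(C) = (-1)·4 - 5·(-2) = -4 - (-10) = 6 ≠ 0, so rank(C) = 2.
rank(C) = 2 = n, so the pair (A, B) is completely controllable.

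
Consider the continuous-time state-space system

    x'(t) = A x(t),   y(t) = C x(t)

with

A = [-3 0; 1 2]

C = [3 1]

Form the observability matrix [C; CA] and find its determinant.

14

CA = [[-8, 2]]
Observability matrix O = [C; CA] = [[3, 1], [-8, 2]]
det(O) = 3·2 - 1·(-8) = 6 - (-8) = 14
Since det(O) ≠ 0, rank(O) = 2 and the system is completely observable.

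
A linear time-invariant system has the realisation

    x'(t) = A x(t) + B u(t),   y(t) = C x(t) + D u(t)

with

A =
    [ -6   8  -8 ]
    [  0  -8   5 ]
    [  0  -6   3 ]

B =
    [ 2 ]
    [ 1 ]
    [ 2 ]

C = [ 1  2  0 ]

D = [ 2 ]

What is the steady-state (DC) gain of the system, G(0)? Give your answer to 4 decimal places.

G(0) = C(-A)^{-1}B + D = -C A^{-1} B + D.
det A = -36, so A^{-1} = (1/-36)·adj(A) = [[-1/6, -2/3, 2/3], [0, 1/2, -5/6], [0, 1, -4/3]]
A^{-1} B = [1/3, -7/6, -5/3]^T
C A^{-1} B = -2
G(0) = D - C A^{-1} B = 2 - (-2) = 4

4.0000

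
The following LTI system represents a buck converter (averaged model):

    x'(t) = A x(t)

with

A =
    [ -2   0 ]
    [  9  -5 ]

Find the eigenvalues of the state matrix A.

det(sI - A) = s^2 - (tr A)s + det A, with tr A = (-2) + (-5) = -7 and det A = (-2)·(-5) - 0·9 = 10 - 0 = 10.
So p(s) = det(sI - A) = s^2 + 7s + 10.
Factor s^2 + 7s + 10: two numbers with sum -7 and product 10 are -2 and -5, so s^2 + 7s + 10 = (s + 2)(s + 5).
Hence p(s) = (s + 2) (s + 5), with roots -5, -2.
All eigenvalues have negative real part, so the system is asymptotically stable.

-5, -2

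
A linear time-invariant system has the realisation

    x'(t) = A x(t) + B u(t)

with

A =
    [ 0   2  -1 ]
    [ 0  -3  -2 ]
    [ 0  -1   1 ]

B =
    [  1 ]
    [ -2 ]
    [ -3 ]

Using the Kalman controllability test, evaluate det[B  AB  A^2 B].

684

AB = [[-1], [12], [-1]]
A^2B = [[25], [-34], [-13]]
Controllability matrix C = [B  AB  A^2B] = [[1, -1, 25], [-2, 12, -34], [-3, -1, -13]]
Expanding along the first row, det(C) = 1·(12·(-13) - (-34)·(-1)) - (-1)·((-2)·(-13) - (-34)·(-3)) + 25·((-2)·(-1) - 12·(-3)) = 1·(-190) - (-1)·(-76) + 25·38 = 684
Since det(C) ≠ 0, rank(C) = 3 and the system is completely controllable.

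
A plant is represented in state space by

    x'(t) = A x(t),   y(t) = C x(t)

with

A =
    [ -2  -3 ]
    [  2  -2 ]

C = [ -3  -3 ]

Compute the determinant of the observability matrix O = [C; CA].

CA = [[0, 15]]
Observability matrix O = [C; CA] = [[-3, -3], [0, 15]]
det(O) = (-3)·15 - (-3)·0 = -45 - 0 = -45
Since det(O) ≠ 0, rank(O) = 2 and the system is completely observable.

-45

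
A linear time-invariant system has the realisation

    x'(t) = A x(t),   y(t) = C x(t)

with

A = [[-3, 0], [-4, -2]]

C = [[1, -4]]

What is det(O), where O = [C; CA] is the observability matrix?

60

CA = [[13, 8]]
Observability matrix O = [C; CA] = [[1, -4], [13, 8]]
det(O) = 1·8 - (-4)·13 = 8 - (-52) = 60
Since det(O) ≠ 0, rank(O) = 2 and the system is completely observable.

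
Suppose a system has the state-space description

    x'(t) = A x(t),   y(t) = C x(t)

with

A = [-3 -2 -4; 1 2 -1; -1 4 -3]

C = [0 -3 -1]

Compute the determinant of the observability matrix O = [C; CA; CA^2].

296

CA = [[-2, -10, 6]]
CA^2 = [[-10, 8, 0]]
Observability matrix O = [C; CA; CA^2] = [[0, -3, -1], [-2, -10, 6], [-10, 8, 0]]
Expanding along the first row, det(O) = 0·((-10)·0 - 6·8) - (-3)·((-2)·0 - 6·(-10)) + (-1)·((-2)·8 - (-10)·(-10)) = 0·(-48) - (-3)·60 + (-1)·(-116) = 296
Since det(O) ≠ 0, rank(O) = 3 and the system is completely observable.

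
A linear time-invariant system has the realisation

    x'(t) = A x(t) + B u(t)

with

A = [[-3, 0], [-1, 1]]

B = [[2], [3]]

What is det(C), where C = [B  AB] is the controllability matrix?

20

AB = [[-6], [1]]
Controllability matrix C = [B  AB] = [[2, -6], [3, 1]]
det(C) = 2·1 - (-6)·3 = 2 - (-18) = 20
Since det(C) ≠ 0, rank(C) = 2 and the system is completely controllable.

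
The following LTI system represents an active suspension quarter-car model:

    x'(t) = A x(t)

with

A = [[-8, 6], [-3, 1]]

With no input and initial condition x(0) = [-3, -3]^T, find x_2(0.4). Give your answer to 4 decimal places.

det(sI - A) = s^2 - (tr A)s + det A, with tr A = (-8) + 1 = -7 and det A = (-8)·1 - 6·(-3) = -8 - (-18) = 10.
So p(s) = det(sI - A) = s^2 + 7s + 10.
Factor s^2 + 7s + 10: two numbers with sum -7 and product 10 are -2 and -5, so s^2 + 7s + 10 = (s + 2)(s + 5).
Hence p(s) = (s + 2) (s + 5), with roots -5, -2.
The eigenvalues -5, -2 are distinct and real, so A is diagonalisable and x(t) = e^{At} x(0) = V diag(e^{λ_i t}) V^{-1} x(0), where the columns of V are the eigenvectors.
λ = -5: A - (-5)I = [[-3, 6], [-3, 6]]. Row 1 gives (-3)·v1 + 6·v2 = 0, so take v_1 = [2, 1]^T.
λ = -2: A - (-2)I = [[-6, 6], [-3, 3]]. Row 1 gives (-6)·v1 + 6·v2 = 0, so take v_2 = [-1, -1]^T.
V = [v_1 v_2] = [[2, -1], [1, -1]] has det V = -1, so V^{-1} = adj(V)/det V = [[1, -1], [1, -2]].
Modal coordinates z(0) = V^{-1} x(0): 1·(-3) + (-1)·(-3) = 0; 1·(-3) + (-2)·(-3) = 3; so z(0) = [0, 3]^T.
x_2(t) = Σ_i (v_i)_2 · z_i(0) · e^{λ_i t} (row 2 of V times the modal terms).
x_2(0.4) = 1·0·e^{-5·0.4} + (-1)·3·e^{-2·0.4} = 0·0.135335 + (-3)·0.449329 = -1.3480.

-1.3480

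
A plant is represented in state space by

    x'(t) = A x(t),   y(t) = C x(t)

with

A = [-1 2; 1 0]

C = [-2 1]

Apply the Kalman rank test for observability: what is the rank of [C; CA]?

CA = [[3, -4]]
Observability matrix O = [C; CA] = [[-2, 1], [3, -4]]
det(O) = (-2)·(-4) - 1·3 = 8 - 3 = 5 ≠ 0, so rank(O) = 2.
rank(O) = 2 = n, so the pair (A, C) is completely observable.

2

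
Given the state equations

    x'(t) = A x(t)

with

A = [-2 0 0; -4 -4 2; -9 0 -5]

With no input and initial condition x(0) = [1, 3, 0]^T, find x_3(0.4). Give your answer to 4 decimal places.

-0.9420

det(sI - A) = s^3 - (tr A)s^2 + (M11 + M22 + M33)s - det A, where Mii is the 2×2 principal minor of A obtained by deleting row i and column i.
tr A = (-2) + (-4) + (-5) = -11; M11 = (-4)·(-5) - 2·0 = 20 - 0 = 20; M22 = (-2)·(-5) - 0·(-9) = 10 - 0 = 10; M33 = (-2)·(-4) - 0·(-4) = 8 - 0 = 8; sum of minors = 38.
det A = (-2)·((-4)·(-5) - 2·0) - 0·((-4)·(-5) - 2·(-9)) + 0·((-4)·0 - (-4)·(-9)) = (-2)·20 - 0·38 + 0·(-36) = -40.
So p(s) = det(sI - A) = s^3 + 11s^2 + 38s + 40.
Rational-root test: any integer root divides 40. Testing small divisors, s = -2 works: p(-2) = -8 + 44 + (-76) + 40 = 0, so (s + 2) is a factor.
Dividing, p(s) = (s + 2)(s^2 + 9s + 20).
Factor s^2 + 9s + 20: two numbers with sum -9 and product 20 are -4 and -5, so s^2 + 9s + 20 = (s + 4)(s + 5).
Hence p(s) = (s + 2) (s + 4) (s + 5), with roots -5, -4, -2.
The eigenvalues -5, -4, -2 are distinct and real, so A is diagonalisable and x(t) = e^{At} x(0) = V diag(e^{λ_i t}) V^{-1} x(0), where the columns of V are the eigenvectors.
λ = -5: A - (-5)I = [[3, 0, 0], [-4, 1, 2], [-9, 0, 0]]. v must be orthogonal to every row; (row 1) × (row 2) = [0, -6, 3], so take v_1 = [0, -2, 1]^T.
λ = -4: A - (-4)I = [[2, 0, 0], [-4, 0, 2], [-9, 0, -1]]. v must be orthogonal to every row; (row 1) × (row 2) = [0, -4, 0], so take v_2 = [0, 1, 0]^T.
λ = -2: A - (-2)I = [[0, 0, 0], [-4, -2, 2], [-9, 0, -3]]. v must be orthogonal to every row; (row 2) × (row 3) = [6, -30, -18], so take v_3 = [1, -5, -3]^T.
V = [v_1 v_2 v_3] = [[0, 0, 1], [-2, 1, -5], [1, 0, -3]] has det V = -1, so V^{-1} = adj(V)/det V = [[3, 0, 1], [11, 1, 2], [1, 0, 0]].
Modal coordinates z(0) = V^{-1} x(0): 3·1 + 0·3 + 1·0 = 3; 11·1 + 1·3 + 2·0 = 14; 1·1 + 0·3 + 0·0 = 1; so z(0) = [3, 14, 1]^T.
x_3(t) = Σ_i (v_i)_3 · z_i(0) · e^{λ_i t} (row 3 of V times the modal terms).
x_3(0.4) = 1·3·e^{-5·0.4} + 0·14·e^{-4·0.4} + (-3)·1·e^{-2·0.4} = 3·0.135335 + 0·0.201897 + (-3)·0.449329 = -0.9420.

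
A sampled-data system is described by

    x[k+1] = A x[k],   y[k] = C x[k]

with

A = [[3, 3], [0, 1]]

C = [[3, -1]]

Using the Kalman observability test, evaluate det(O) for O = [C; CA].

33

CA = [[9, 8]]
Observability matrix O = [C; CA] = [[3, -1], [9, 8]]
det(O) = 3·8 - (-1)·9 = 24 - (-9) = 33
Since det(O) ≠ 0, rank(O) = 2 and the system is completely observable.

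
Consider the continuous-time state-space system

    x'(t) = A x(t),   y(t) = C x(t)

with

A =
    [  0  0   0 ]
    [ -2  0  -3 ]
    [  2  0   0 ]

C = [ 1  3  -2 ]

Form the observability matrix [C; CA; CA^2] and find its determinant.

486

CA = [[-10, 0, -9]]
CA^2 = [[-18, 0, 0]]
Observability matrix O = [C; CA; CA^2] = [[1, 3, -2], [-10, 0, -9], [-18, 0, 0]]
Expanding along the first row, det(O) = 1·(0·0 - (-9)·0) - 3·((-10)·0 - (-9)·(-18)) + (-2)·((-10)·0 - 0·(-18)) = 1·0 - 3·(-162) + (-2)·0 = 486
Since det(O) ≠ 0, rank(O) = 3 and the system is completely observable.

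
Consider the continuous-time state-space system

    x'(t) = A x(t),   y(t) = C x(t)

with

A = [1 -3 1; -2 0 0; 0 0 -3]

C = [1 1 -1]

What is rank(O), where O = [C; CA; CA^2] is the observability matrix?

3

CA = [[-1, -3, 4]]
CA^2 = [[5, 3, -13]]
Observability matrix O = [C; CA; CA^2] = [[1, 1, -1], [-1, -3, 4], [5, 3, -13]]
det(O) = 1·((-3)·(-13) - 4·3) - 1·((-1)·(-13) - 4·5) + (-1)·((-1)·3 - (-3)·5) = 1·27 - 1·(-7) + (-1)·12 = 22 ≠ 0, so rank(O) = 3.
rank(O) = 3 = n, so the pair (A, C) is completely observable.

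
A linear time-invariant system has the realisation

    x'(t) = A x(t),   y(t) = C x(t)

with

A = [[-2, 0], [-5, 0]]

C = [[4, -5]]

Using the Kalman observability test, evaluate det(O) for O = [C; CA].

CA = [[17, 0]]
Observability matrix O = [C; CA] = [[4, -5], [17, 0]]
det(O) = 4·0 - (-5)·17 = 0 - (-85) = 85
Since det(O) ≠ 0, rank(O) = 2 and the system is completely observable.

85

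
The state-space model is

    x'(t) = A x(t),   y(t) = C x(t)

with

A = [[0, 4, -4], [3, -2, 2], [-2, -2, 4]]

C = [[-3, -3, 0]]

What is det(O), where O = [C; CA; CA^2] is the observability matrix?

-540

CA = [[-9, -6, 6]]
CA^2 = [[-30, -36, 48]]
Observability matrix O = [C; CA; CA^2] = [[-3, -3, 0], [-9, -6, 6], [-30, -36, 48]]
Expanding along the first row, det(O) = (-3)·((-6)·48 - 6·(-36)) - (-3)·((-9)·48 - 6·(-30)) + 0·((-9)·(-36) - (-6)·(-30)) = (-3)·(-72) - (-3)·(-252) + 0·144 = -540
Since det(O) ≠ 0, rank(O) = 3 and the system is completely observable.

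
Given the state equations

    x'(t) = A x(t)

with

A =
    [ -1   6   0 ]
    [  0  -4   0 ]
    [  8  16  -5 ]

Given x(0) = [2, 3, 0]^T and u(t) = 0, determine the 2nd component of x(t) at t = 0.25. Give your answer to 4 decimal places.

det(sI - A) = s^3 - (tr A)s^2 + (M11 + M22 + M33)s - det A, where Mii is the 2×2 principal minor of A obtained by deleting row i and column i.
tr A = (-1) + (-4) + (-5) = -10; M11 = (-4)·(-5) - 0·16 = 20 - 0 = 20; M22 = (-1)·(-5) - 0·8 = 5 - 0 = 5; M33 = (-1)·(-4) - 6·0 = 4 - 0 = 4; sum of minors = 29.
det A = (-1)·((-4)·(-5) - 0·16) - 6·(0·(-5) - 0·8) + 0·(0·16 - (-4)·8) = (-1)·20 - 6·0 + 0·32 = -20.
So p(s) = det(sI - A) = s^3 + 10s^2 + 29s + 20.
Rational-root test: any integer root divides 20. Testing small divisors, s = -1 works: p(-1) = -1 + 10 + (-29) + 20 = 0, so (s + 1) is a factor.
Dividing, p(s) = (s + 1)(s^2 + 9s + 20).
Factor s^2 + 9s + 20: two numbers with sum -9 and product 20 are -4 and -5, so s^2 + 9s + 20 = (s + 4)(s + 5).
Hence p(s) = (s + 1) (s + 4) (s + 5), with roots -5, -4, -1.
The eigenvalues -5, -4, -1 are distinct and real, so A is diagonalisable and x(t) = e^{At} x(0) = V diag(e^{λ_i t}) V^{-1} x(0), where the columns of V are the eigenvectors.
λ = -5: A - (-5)I = [[4, 6, 0], [0, 1, 0], [8, 16, 0]]. v must be orthogonal to every row; (row 1) × (row 2) = [0, 0, 4], so take v_1 = [0, 0, 1]^T.
λ = -4: A - (-4)I = [[3, 6, 0], [0, 0, 0], [8, 16, -1]]. v must be orthogonal to every row; (row 1) × (row 3) = [-6, 3, 0], so take v_2 = [-2, 1, 0]^T.
λ = -1: A - (-1)I = [[0, 6, 0], [0, -3, 0], [8, 16, -4]]. v must be orthogonal to every row; (row 1) × (row 3) = [-24, 0, -48], so take v_3 = [1, 0, 2]^T.
V = [v_1 v_2 v_3] = [[0, -2, 1], [0, 1, 0], [1, 0, 2]] has det V = -1, so V^{-1} = adj(V)/det V = [[-2, -4, 1], [0, 1, 0], [1, 2, 0]].
Modal coordinates z(0) = V^{-1} x(0): (-2)·2 + (-4)·3 + 1·0 = -16; 0·2 + 1·3 + 0·0 = 3; 1·2 + 2·3 + 0·0 = 8; so z(0) = [-16, 3, 8]^T.
x_2(t) = Σ_i (v_i)_2 · z_i(0) · e^{λ_i t} (row 2 of V times the modal terms).
x_2(0.25) = 0·(-16)·e^{-5·0.25} + 1·3·e^{-4·0.25} + 0·8·e^{-1·0.25} = 0·0.286505 + 3·0.367879 + 0·0.778801 = 1.1036.

1.1036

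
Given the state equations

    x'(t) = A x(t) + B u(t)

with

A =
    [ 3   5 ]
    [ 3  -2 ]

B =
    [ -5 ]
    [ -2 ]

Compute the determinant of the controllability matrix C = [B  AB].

AB = [[-25], [-11]]
Controllability matrix C = [B  AB] = [[-5, -25], [-2, -11]]
det(C) = (-5)·(-11) - (-25)·(-2) = 55 - 50 = 5
Since det(C) ≠ 0, rank(C) = 2 and the system is completely controllable.

5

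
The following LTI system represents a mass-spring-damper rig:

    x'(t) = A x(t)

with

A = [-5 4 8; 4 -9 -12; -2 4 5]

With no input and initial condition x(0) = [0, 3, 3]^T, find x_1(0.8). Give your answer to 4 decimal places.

det(sI - A) = s^3 - (tr A)s^2 + (M11 + M22 + M33)s - det A, where Mii is the 2×2 principal minor of A obtained by deleting row i and column i.
tr A = (-5) + (-9) + 5 = -9; M11 = (-9)·5 - (-12)·4 = -45 - (-48) = 3; M22 = (-5)·5 - 8·(-2) = -25 - (-16) = -9; M33 = (-5)·(-9) - 4·4 = 45 - 16 = 29; sum of minors = 23.
det A = (-5)·((-9)·5 - (-12)·4) - 4·(4·5 - (-12)·(-2)) + 8·(4·4 - (-9)·(-2)) = (-5)·3 - 4·(-4) + 8·(-2) = -15.
So p(s) = det(sI - A) = s^3 + 9s^2 + 23s + 15.
Rational-root test: any integer root divides 15. Testing small divisors, s = -1 works: p(-1) = -1 + 9 + (-23) + 15 = 0, so (s + 1) is a factor.
Dividing, p(s) = (s + 1)(s^2 + 8s + 15).
Factor s^2 + 8s + 15: two numbers with sum -8 and product 15 are -3 and -5, so s^2 + 8s + 15 = (s + 3)(s + 5).
Hence p(s) = (s + 1) (s + 3) (s + 5), with roots -5, -3, -1.
The eigenvalues -5, -3, -1 are distinct and real, so A is diagonalisable and x(t) = e^{At} x(0) = V diag(e^{λ_i t}) V^{-1} x(0), where the columns of V are the eigenvectors.
λ = -5: A - (-5)I = [[0, 4, 8], [4, -4, -12], [-2, 4, 10]]. v must be orthogonal to every row; (row 1) × (row 2) = [-16, 32, -16], so take v_1 = [1, -2, 1]^T.
λ = -3: A - (-3)I = [[-2, 4, 8], [4, -6, -12], [-2, 4, 8]]. v must be orthogonal to every row; (row 1) × (row 2) = [0, 8, -4], so take v_2 = [0, 2, -1]^T.
λ = -1: A - (-1)I = [[-4, 4, 8], [4, -8, -12], [-2, 4, 6]]. v must be orthogonal to every row; (row 1) × (row 2) = [16, -16, 16], so take v_3 = [-1, 1, -1]^T.
V = [v_1 v_2 v_3] = [[1, 0, -1], [-2, 2, 1], [1, -1, -1]] has det V = -1, so V^{-1} = adj(V)/det V = [[1, -1, -2], [1, 0, -1], [0, -1, -2]].
Modal coordinates z(0) = V^{-1} x(0): 1·0 + (-1)·3 + (-2)·3 = -9; 1·0 + 0·3 + (-1)·3 = -3; 0·0 + (-1)·3 + (-2)·3 = -9; so z(0) = [-9, -3, -9]^T.
x_1(t) = Σ_i (v_i)_1 · z_i(0) · e^{λ_i t} (row 1 of V times the modal terms).
x_1(0.8) = 1·(-9)·e^{-5·0.8} + 0·(-3)·e^{-3·0.8} + (-1)·(-9)·e^{-1·0.8} = (-9)·0.018316 + 0·0.090718 + 9·0.449329 = 3.8791.

3.8791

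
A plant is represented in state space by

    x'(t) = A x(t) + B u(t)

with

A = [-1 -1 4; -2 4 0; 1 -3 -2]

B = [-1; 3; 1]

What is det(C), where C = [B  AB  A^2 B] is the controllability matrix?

AB = [[2], [14], [-12]]
A^2B = [[-64], [52], [-16]]
Controllability matrix C = [B  AB  A^2B] = [[-1, 2, -64], [3, 14, 52], [1, -12, -16]]
Expanding along the first row, det(C) = (-1)·(14·(-16) - 52·(-12)) - 2·(3·(-16) - 52·1) + (-64)·(3·(-12) - 14·1) = (-1)·400 - 2·(-100) + (-64)·(-50) = 3000
Since det(C) ≠ 0, rank(C) = 3 and the system is completely controllable.

3000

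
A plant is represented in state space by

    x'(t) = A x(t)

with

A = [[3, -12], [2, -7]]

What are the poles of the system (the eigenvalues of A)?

det(sI - A) = s^2 - (tr A)s + det A, with tr A = 3 + (-7) = -4 and det A = 3·(-7) - (-12)·2 = -21 - (-24) = 3.
So p(s) = det(sI - A) = s^2 + 4s + 3.
Factor s^2 + 4s + 3: two numbers with sum -4 and product 3 are -1 and -3, so s^2 + 4s + 3 = (s + 1)(s + 3).
Hence p(s) = (s + 1) (s + 3), with roots -3, -1.
All eigenvalues have negative real part, so the system is asymptotically stable.

-3, -1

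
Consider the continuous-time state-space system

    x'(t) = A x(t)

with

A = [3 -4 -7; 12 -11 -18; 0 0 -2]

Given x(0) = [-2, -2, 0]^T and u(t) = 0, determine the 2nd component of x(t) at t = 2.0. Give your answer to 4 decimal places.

det(sI - A) = s^3 - (tr A)s^2 + (M11 + M22 + M33)s - det A, where Mii is the 2×2 principal minor of A obtained by deleting row i and column i.
tr A = 3 + (-11) + (-2) = -10; M11 = (-11)·(-2) - (-18)·0 = 22 - 0 = 22; M22 = 3·(-2) - (-7)·0 = -6 - 0 = -6; M33 = 3·(-11) - (-4)·12 = -33 - (-48) = 15; sum of minors = 31.
det A = 3·((-11)·(-2) - (-18)·0) - (-4)·(12·(-2) - (-18)·0) + (-7)·(12·0 - (-11)·0) = 3·22 - (-4)·(-24) + (-7)·0 = -30.
So p(s) = det(sI - A) = s^3 + 10s^2 + 31s + 30.
Rational-root test: any integer root divides 30. Testing small divisors, s = -2 works: p(-2) = -8 + 40 + (-62) + 30 = 0, so (s + 2) is a factor.
Dividing, p(s) = (s + 2)(s^2 + 8s + 15).
Factor s^2 + 8s + 15: two numbers with sum -8 and product 15 are -3 and -5, so s^2 + 8s + 15 = (s + 3)(s + 5).
Hence p(s) = (s + 2) (s + 3) (s + 5), with roots -5, -3, -2.
The eigenvalues -5, -3, -2 are distinct and real, so A is diagonalisable and x(t) = e^{At} x(0) = V diag(e^{λ_i t}) V^{-1} x(0), where the columns of V are the eigenvectors.
λ = -5: A - (-5)I = [[8, -4, -7], [12, -6, -18], [0, 0, 3]]. v must be orthogonal to every row; (row 1) × (row 2) = [30, 60, 0], so take v_1 = [1, 2, 0]^T.
λ = -3: A - (-3)I = [[6, -4, -7], [12, -8, -18], [0, 0, 1]]. v must be orthogonal to every row; (row 1) × (row 2) = [16, 24, 0], so take v_2 = [2, 3, 0]^T.
λ = -2: A - (-2)I = [[5, -4, -7], [12, -9, -18], [0, 0, 0]]. v must be orthogonal to every row; (row 1) × (row 2) = [9, 6, 3], so take v_3 = [3, 2, 1]^T.
V = [v_1 v_2 v_3] = [[1, 2, 3], [2, 3, 2], [0, 0, 1]] has det V = -1, so V^{-1} = adj(V)/det V = [[-3, 2, 5], [2, -1, -4], [0, 0, 1]].
Modal coordinates z(0) = V^{-1} x(0): (-3)·(-2) + 2·(-2) + 5·0 = 2; 2·(-2) + (-1)·(-2) + (-4)·0 = -2; 0·(-2) + 0·(-2) + 1·0 = 0; so z(0) = [2, -2, 0]^T.
x_2(t) = Σ_i (v_i)_2 · z_i(0) · e^{λ_i t} (row 2 of V times the modal terms).
x_2(2.0) = 2·2·e^{-5·2.0} + 3·(-2)·e^{-3·2.0} + 2·0·e^{-2·2.0} = 4·0.000045 + (-6)·0.002479 + 0·0.018316 = -0.0147.

-0.0147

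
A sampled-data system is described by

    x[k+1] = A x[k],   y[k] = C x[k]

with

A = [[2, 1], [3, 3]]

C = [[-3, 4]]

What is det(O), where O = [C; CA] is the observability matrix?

-51

CA = [[6, 9]]
Observability matrix O = [C; CA] = [[-3, 4], [6, 9]]
det(O) = (-3)·9 - 4·6 = -27 - 24 = -51
Since det(O) ≠ 0, rank(O) = 2 and the system is completely observable.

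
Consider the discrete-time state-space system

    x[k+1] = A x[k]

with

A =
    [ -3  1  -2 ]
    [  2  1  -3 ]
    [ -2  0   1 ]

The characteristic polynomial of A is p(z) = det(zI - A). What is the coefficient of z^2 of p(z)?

1

Expand det(zI - A) for the 3×3 matrix.
p(z) = z^3 + z^2 - 11z + 3.
(Check: constant term = det(-A) = (-1)^3 det A = 3; coefficient of z^2 = -tr A = 1.)
The coefficient of z^2 is 1.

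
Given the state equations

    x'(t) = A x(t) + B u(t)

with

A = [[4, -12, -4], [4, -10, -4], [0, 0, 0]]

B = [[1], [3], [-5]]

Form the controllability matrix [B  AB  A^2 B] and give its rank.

AB = [[-12], [-6], [0]]
A^2B = [[24], [12], [0]]
Controllability matrix C = [B  AB  A^2B] = [[1, -12, 24], [3, -6, 12], [-5, 0, 0]]
The rows r1, r2, r3 of C are linearly dependent: -r1 + 2·r2 + r3 = 0 (check each entry), so rank(C) ≤ 2.
The 2×2 minor from rows 1, 2, columns 1, 2 is 1·(-6) - (-12)·3 = -6 - (-36) = 30 ≠ 0, so rank(C) = 2.
rank(C) = 2 < n = 3, so the pair (A, B) is not completely controllable.

2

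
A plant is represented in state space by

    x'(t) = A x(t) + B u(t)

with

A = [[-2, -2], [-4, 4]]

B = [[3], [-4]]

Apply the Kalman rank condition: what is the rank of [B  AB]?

AB = [[2], [-28]]
Controllability matrix C = [B  AB] = [[3, 2], [-4, -28]]
det(C) = 3·(-28) - 2·(-4) = -84 - (-8) = -76 ≠ 0, so rank(C) = 2.
rank(C) = 2 = n, so the pair (A, B) is completely controllable.

2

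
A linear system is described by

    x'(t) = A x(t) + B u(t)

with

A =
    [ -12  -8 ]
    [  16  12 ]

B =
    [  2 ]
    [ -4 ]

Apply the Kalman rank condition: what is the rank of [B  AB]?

AB = [[8], [-16]]
Controllability matrix C = [B  AB] = [[2, 8], [-4, -16]]
Every column of C is a scalar multiple of column 1 = [2, -4] (multipliers 1, 4), so the columns span a one-dimensional space.
C ≠ 0, hence rank(C) = 1.
rank(C) = 1 < n = 2, so the pair (A, B) is not completely controllable.

1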